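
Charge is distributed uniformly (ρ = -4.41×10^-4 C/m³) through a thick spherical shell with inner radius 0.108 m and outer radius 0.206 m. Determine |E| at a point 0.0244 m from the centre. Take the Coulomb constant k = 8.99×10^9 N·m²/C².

Use a concentric Gaussian sphere at r = 0.0244 m (r < 0.108 m, inside the empty cavity).
No charge is enclosed, so by Gauss's law E·4πr² = 0 ⇒ E = 0.

E = 0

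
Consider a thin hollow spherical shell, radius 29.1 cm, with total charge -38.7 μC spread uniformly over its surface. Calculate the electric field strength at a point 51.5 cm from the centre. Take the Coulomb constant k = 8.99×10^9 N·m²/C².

|E| = 1.31×10^6 N/C

By spherical symmetry E is radial; choose a Gaussian sphere of radius r = 51.5 cm (r > 29.1 cm).
The entire shell is enclosed: Q_enc = -3.87×10^-5 C.
By Gauss's law, ∮E·dA = E·4πr² = Q_enc/ε₀.
E = k|Q_enc|/r² = (8.99×10^9)(3.87e-5)/(0.515)² = 1.31×10^6 N/C.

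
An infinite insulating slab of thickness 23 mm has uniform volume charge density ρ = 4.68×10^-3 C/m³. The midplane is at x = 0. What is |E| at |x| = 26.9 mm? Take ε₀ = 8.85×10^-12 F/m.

The point |x| = 26.9 mm lies outside the slab (half-thickness 0.0115 m). A symmetric pillbox spanning the full slab encloses Q_enc = ρ·d·A.
Flux = 2EA ⇒ E = |ρ|d/(2ε₀), independent of distance outside.
E = (4.68×10^-3)(0.023)/(2·8.85×10^-12) = 6.08e6 N/C.

E ≈ 6.08×10^6 N/C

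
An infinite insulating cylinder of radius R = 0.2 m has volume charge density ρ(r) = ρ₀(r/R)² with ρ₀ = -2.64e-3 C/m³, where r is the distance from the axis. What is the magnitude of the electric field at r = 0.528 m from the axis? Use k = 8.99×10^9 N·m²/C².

Choose a coaxial cylinder of radius r = 0.528 m (arbitrary length L) as the Gaussian surface (r > R, full charge per length enclosed).
λ_enc = 2π ∫₀^R ρ₀(r'/R)^2 r' dr' = 2πρ₀R²/4 = -1.659e-4 C/m.
Applying ∮E·dA = Q_enc/ε₀ with the end caps contributing no flux:
E = 2k|λ_enc|/r = 2(8.99×10^9)(1.659×10^-4)/(0.528) = 5.65×10^6 N/C.

|E| ≈ 5.65×10^6 N/C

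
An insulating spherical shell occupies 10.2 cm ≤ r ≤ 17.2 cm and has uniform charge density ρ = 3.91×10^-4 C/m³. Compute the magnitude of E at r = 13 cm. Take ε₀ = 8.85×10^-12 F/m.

|E| ≈ 9.90×10^5 N/C

Take a concentric spherical Gaussian surface of radius r = 13 cm (within the shell material, 10.2 cm < r < 17.2 cm).
Enclosed charge is the volume from a to r: Q_enc = (4π/3)ρ(r³ − a³) = 1.86e-6 C.
Gauss's law: E·4πr² = Q_enc/ε₀.
E = |Q_enc|/(4πε₀r²) = (1.86×10^-6)/(4π·8.85×10^-12·(0.13)²) = 9.90e5 N/C.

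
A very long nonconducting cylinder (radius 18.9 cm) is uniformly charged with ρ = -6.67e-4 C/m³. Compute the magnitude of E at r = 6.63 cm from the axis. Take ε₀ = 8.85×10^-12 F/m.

Coaxial Gaussian cylinder, radius r = 6.63 cm, length L (r < R).
Enclosed charge per unit length: λ_enc = ρ·πr² = (-6.67e-4)π(0.0663)² = -9.211×10^-6 C/m.
Since E is radial and uniform over the curved surface, Φ = E·2πrL = Q_enc/ε₀ = λ_enc L/ε₀.
E = |λ_enc|/(2πε₀r) = (9.211×10^-6)/(2π·8.85×10^-12·0.0663) = 2.50×10^6 N/C.

E ≈ 2.50e6 N/C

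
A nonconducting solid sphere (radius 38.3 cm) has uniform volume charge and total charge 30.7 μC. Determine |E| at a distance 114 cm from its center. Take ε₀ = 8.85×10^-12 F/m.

|E| = 2.12×10^5 N/C

By spherical symmetry E is radial; choose a Gaussian sphere of radius r = 114 cm (r > R, so the entire charge is enclosed).
Q_enc = 30.7 μC = 3.07×10^-5 C.
Gauss's law: E·4πr² = Q_enc/ε₀.
E = |Q_enc|/(4πε₀r²) = (3.07×10^-5)/(4π·8.85×10^-12·(1.14)²) = 2.12×10^5 N/C.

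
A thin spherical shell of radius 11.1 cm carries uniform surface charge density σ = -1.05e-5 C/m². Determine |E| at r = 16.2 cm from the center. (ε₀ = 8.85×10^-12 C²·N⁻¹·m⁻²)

By spherical symmetry E is radial; choose a Gaussian sphere of radius r = 16.2 cm (r > 11.1 cm).
The entire shell is enclosed: Q_enc = σ·4πR² = (-1.05×10^-5)·4π·(0.111)² = -1.626×10^-6 C.
Since E is radial and uniform over the Gaussian sphere, Φ = E·4πr² = Q_enc/ε₀.
E = |Q_enc|/(4πε₀r²) = (1.626×10^-6)/(4π·8.85×10^-12·(0.162)²) = 5.57×10^5 N/C.

E = 5.57×10^5 V/m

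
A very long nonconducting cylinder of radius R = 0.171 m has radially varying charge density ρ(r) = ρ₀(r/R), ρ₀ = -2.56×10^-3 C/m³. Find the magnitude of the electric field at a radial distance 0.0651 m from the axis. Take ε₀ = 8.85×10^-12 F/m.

Take a coaxial cylindrical Gaussian surface of radius r = 0.0651 m and length L (r < R).
λ_enc = ∫₀^r ρ(r')·2πr' dr' = (2πρ₀/R)·r^3/3 = -8.651×10^-6 C/m.
Since E is radial and uniform over the curved surface, Φ = E·2πrL = Q_enc/ε₀ = λ_enc L/ε₀.
E = |λ_enc|/(2πε₀r) = (8.651×10^-6)/(2π·8.85×10^-12·0.0651) = 2.39×10^6 N/C.

E = 2.39×10^6 V/m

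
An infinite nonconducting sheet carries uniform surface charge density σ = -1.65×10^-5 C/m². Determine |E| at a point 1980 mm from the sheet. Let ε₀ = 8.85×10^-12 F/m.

|E| ≈ 9.32×10^5 N/C

The symmetry is planar: E is normal to the sheet and the same magnitude on both sides. Take a pillbox straddling the sheet with end-cap area A.
Only the two end caps contribute flux: Φ = 2EA. With Q_enc = σA, Gauss's law gives E = |σ|/(2ε₀).
E = |σ|/(2ε₀) = (1.65e-5)/(2·8.85×10^-12) = 9.32×10^5 N/C.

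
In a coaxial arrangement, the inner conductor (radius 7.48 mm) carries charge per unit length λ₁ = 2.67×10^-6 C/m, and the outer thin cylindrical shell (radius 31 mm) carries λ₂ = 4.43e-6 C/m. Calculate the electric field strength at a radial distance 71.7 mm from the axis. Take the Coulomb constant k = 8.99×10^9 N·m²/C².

Choose a coaxial cylinder of radius r = 71.7 mm (arbitrary length L) as the Gaussian surface (r > 31 mm, enclosing both).
λ_enc = λ₁ + λ₂ = (2.67×10^-6) + (4.43×10^-6) = 7.10×10^-6 C/m.
By Gauss's law (flux through the curved wall only), E·2πrL = λ_enc L/ε₀.
E = 2k|λ_enc|/r = 2(8.99×10^9)(7.10×10^-6)/(0.0717) = 1.78×10^6 N/C.

E ≈ 1.78×10^6 N/C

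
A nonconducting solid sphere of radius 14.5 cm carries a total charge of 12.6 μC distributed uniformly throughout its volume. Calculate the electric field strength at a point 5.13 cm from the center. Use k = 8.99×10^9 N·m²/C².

Use a concentric Gaussian sphere at r = 5.13 cm (r < R).
For a uniform sphere the enclosed fraction is (r/R)³, so Q_enc = (12.6 μC)(0.0513/0.145)³ = 5.58e-7 C.
Gauss's law: E·4πr² = Q_enc/ε₀.
E = k|Q_enc|/r² = (8.99×10^9)(5.58×10^-7)/(0.0513)² = 1.91e6 N/C.

E ≈ 1.91×10^6 N/C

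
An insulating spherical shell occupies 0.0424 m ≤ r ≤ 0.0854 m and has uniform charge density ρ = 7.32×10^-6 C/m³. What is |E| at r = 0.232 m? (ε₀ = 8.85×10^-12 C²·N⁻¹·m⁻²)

Symmetry ⇒ E = E(r) r̂. Gaussian sphere of radius r = 0.232 m (r > 0.0854 m, enclosing the whole shell).
Q_enc = ρ·(4π/3)(b³ − a³) = (7.32×10^-6)·(4π/3)·((0.0854)³ − (0.0424)³) = 1.676×10^-8 C.
Applying ∮E·dA = Q_enc/ε₀ with Φ = E(4πr²):
E = |Q_enc|/(4πε₀r²) = (1.676×10^-8)/(4π·8.85×10^-12·(0.232)²) = 2.80×10^3 N/C.

|E| = 2.80e3 V/m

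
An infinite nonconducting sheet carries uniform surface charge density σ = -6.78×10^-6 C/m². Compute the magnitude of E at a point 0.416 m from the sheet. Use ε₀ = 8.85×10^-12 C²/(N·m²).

Choose a cylindrical pillbox piercing the sheet, end faces (area A) parallel to it.
Only the two end caps contribute flux: Φ = 2EA. With Q_enc = σA, Gauss's law gives E = |σ|/(2ε₀).
E = |σ|/(2ε₀) = (6.78×10^-6)/(2·8.85×10^-12) = 3.83×10^5 N/C.

|E| = 3.83×10^5 N/C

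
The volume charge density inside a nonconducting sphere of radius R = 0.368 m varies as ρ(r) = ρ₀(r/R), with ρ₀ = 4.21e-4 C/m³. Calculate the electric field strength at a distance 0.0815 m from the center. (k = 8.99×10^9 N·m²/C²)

Use a concentric Gaussian sphere at r = 0.0815 m (r < R).
Integrate the density: Q_enc = 4π ∫₀^r ρ₀(r'/R)^1 r'² dr' = 4πρ₀ r^4/(4·R) = 1.586e-7 C.
Since E is radial and uniform over the Gaussian sphere, Φ = E·4πr² = Q_enc/ε₀.
E = k|Q_enc|/r² = (8.99×10^9)(1.586×10^-7)/(0.0815)² = 2.15×10^5 N/C.

E ≈ 2.15e5 N/C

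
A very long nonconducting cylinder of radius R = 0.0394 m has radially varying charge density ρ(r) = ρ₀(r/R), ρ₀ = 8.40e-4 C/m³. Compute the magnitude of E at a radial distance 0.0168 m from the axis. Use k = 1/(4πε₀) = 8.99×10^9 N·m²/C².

Take a coaxial cylindrical Gaussian surface of radius r = 0.0168 m and length L (r < R).
λ_enc = ∫₀^r ρ(r')·2πr' dr' = (2πρ₀/R)·r^3/3 = 2.117×10^-7 C/m.
By Gauss's law (flux through the curved wall only), E·2πrL = λ_enc L/ε₀.
E = 2k|λ_enc|/r = 2(8.99×10^9)(2.117e-7)/(0.0168) = 2.27e5 N/C.

2.27×10^5 N/C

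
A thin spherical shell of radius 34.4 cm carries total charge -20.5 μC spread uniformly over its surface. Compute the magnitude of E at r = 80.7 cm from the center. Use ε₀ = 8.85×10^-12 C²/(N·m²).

E ≈ 2.83×10^5 N/C

By spherical symmetry E is radial; choose a Gaussian sphere of radius r = 80.7 cm (r > 34.4 cm).
The entire shell is enclosed: Q_enc = -2.05×10^-5 C.
Since E is radial and uniform over the Gaussian sphere, Φ = E·4πr² = Q_enc/ε₀.
E = |Q_enc|/(4πε₀r²) = (2.05×10^-5)/(4π·8.85×10^-12·(0.807)²) = 2.83×10^5 N/C.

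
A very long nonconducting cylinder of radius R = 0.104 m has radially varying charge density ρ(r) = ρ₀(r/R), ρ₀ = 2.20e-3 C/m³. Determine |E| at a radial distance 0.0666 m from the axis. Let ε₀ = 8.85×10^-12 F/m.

Coaxial Gaussian cylinder, radius r = 0.0666 m, length L (r < R).
λ_enc = ∫₀^r ρ(r')·2πr' dr' = (2πρ₀/R)·r^3/3 = 1.309×10^-5 C/m.
Since E is radial and uniform over the curved surface, Φ = E·2πrL = Q_enc/ε₀ = λ_enc L/ε₀.
E = |λ_enc|/(2πε₀r) = (1.309e-5)/(2π·8.85×10^-12·0.0666) = 3.53e6 N/C.

E = 3.53×10^6 N/C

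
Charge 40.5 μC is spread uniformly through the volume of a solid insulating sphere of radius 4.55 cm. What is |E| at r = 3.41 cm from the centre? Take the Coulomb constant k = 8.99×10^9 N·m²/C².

|E| = 1.32e8 N/C

Symmetry ⇒ E = E(r) r̂. Gaussian sphere of radius r = 3.41 cm (r < R).
Only the charge within r is enclosed: Q_enc = Q·(r/R)³ = (40.5 μC)·(3.41 cm/4.55 cm)³ = 1.705×10^-5 C.
Gauss's law: E·4πr² = Q_enc/ε₀.
E = k|Q_enc|/r² = (8.99×10^9)(1.705e-5)/(0.0341)² = 1.32×10^8 N/C.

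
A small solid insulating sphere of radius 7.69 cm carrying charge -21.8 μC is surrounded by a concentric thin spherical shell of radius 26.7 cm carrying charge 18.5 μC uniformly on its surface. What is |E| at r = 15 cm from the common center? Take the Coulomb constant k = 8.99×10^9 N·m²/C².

|E| = 8.71×10^6 N/C

Symmetry ⇒ E = E(r) r̂. Gaussian sphere of radius r = 15 cm (between the bodies, 7.69 cm < r < 26.7 cm).
Only the inner charge is enclosed; the outer shell contributes nothing inside itself. Q_enc = -21.8 μC = -2.18×10^-5 C.
Gauss's law: E·4πr² = Q_enc/ε₀.
E = k|Q_enc|/r² = (8.99×10^9)(2.18e-5)/(0.15)² = 8.71×10^6 N/C.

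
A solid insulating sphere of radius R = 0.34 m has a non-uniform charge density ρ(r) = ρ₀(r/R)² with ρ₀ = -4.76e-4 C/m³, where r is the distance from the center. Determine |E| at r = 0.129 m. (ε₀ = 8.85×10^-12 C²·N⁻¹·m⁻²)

E = 2.00e5 N/C

Use a concentric Gaussian sphere at r = 0.129 m (r < R).
Integrate the density: Q_enc = 4π ∫₀^r ρ₀(r'/R)^2 r'² dr' = 4πρ₀ r^5/(5·R²) = -3.697e-7 C.
Applying ∮E·dA = Q_enc/ε₀ with Φ = E(4πr²):
E = |Q_enc|/(4πε₀r²) = (3.697e-7)/(4π·8.85×10^-12·(0.129)²) = 2.00×10^5 N/C.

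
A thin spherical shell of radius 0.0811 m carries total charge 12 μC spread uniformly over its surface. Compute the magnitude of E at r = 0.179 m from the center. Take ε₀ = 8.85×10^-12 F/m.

E = 3.37×10^6 N/C

By spherical symmetry E is radial; choose a Gaussian sphere of radius r = 0.179 m (r > 0.0811 m).
The entire shell is enclosed: Q_enc = 1.20×10^-5 C.
Since E is radial and uniform over the Gaussian sphere, Φ = E·4πr² = Q_enc/ε₀.
E = |Q_enc|/(4πε₀r²) = (1.20e-5)/(4π·8.85×10^-12·(0.179)²) = 3.37×10^6 N/C.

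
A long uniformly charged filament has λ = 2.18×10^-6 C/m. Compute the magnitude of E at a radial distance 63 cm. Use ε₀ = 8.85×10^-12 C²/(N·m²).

Coaxial Gaussian cylinder, radius r = 63 cm, length L.
Q_enc = λL, so λ_enc = 2.18×10^-6 C/m.
Applying ∮E·dA = Q_enc/ε₀ with the end caps contributing no flux:
E = |λ_enc|/(2πε₀r) = (2.18×10^-6)/(2π·8.85×10^-12·0.63) = 6.22×10^4 N/C.

6.22×10^4 N/C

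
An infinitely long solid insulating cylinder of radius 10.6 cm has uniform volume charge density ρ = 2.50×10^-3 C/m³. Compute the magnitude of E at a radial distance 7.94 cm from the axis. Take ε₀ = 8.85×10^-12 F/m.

|E| ≈ 1.12×10^7 N/C

By cylindrical symmetry E is radial; use a coaxial Gaussian cylinder of radius 7.94 cm and length L (r < R).
Charge inside radius r per length L is ρ·πr²·L, so λ_enc = ρπr² = 4.951e-5 C/m.
Applying ∮E·dA = Q_enc/ε₀ with the end caps contributing no flux:
E = |λ_enc|/(2πε₀r) = (4.951e-5)/(2π·8.85×10^-12·0.0794) = 1.12×10^7 N/C.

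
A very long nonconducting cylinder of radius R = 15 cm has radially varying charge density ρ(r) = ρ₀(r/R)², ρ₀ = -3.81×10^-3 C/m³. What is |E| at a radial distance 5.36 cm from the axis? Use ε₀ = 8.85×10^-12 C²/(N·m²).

Coaxial Gaussian cylinder, radius r = 5.36 cm, length L (r < R).
λ_enc = ∫₀^r ρ(r')·2πr' dr' = (2πρ₀/R²)·r^4/4 = -2.195e-6 C/m.
Since E is radial and uniform over the curved surface, Φ = E·2πrL = Q_enc/ε₀ = λ_enc L/ε₀.
E = |λ_enc|/(2πε₀r) = (2.195×10^-6)/(2π·8.85×10^-12·0.0536) = 7.37×10^5 N/C.

|E| = 7.37×10^5 N/C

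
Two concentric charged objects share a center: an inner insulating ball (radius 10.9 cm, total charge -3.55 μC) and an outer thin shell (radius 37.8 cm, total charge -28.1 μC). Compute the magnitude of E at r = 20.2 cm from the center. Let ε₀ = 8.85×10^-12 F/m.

Take a concentric spherical Gaussian surface of radius r = 20.2 cm (between the bodies, 10.9 cm < r < 37.8 cm).
Only the inner charge is enclosed; the outer shell contributes nothing inside itself. Q_enc = -3.55 μC = -3.55×10^-6 C.
By Gauss's law, ∮E·dA = E·4πr² = Q_enc/ε₀.
E = |Q_enc|/(4πε₀r²) = (3.55×10^-6)/(4π·8.85×10^-12·(0.202)²) = 7.82×10^5 N/C.

E = 7.82×10^5 N/C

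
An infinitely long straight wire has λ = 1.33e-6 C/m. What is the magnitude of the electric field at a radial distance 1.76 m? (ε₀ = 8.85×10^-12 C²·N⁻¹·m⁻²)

|E| = 1.36e4 N/C

By cylindrical symmetry E is radial; use a coaxial Gaussian cylinder of radius 1.76 m and length L.
Q_enc = λL, so λ_enc = 1.33×10^-6 C/m.
Since E is radial and uniform over the curved surface, Φ = E·2πrL = Q_enc/ε₀ = λ_enc L/ε₀.
E = |λ_enc|/(2πε₀r) = (1.33e-6)/(2π·8.85×10^-12·1.76) = 1.36×10^4 N/C.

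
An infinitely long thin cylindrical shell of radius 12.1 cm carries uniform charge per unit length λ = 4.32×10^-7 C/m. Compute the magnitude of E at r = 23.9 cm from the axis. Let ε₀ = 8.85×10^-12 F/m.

E ≈ 3.25e4 N/C

Coaxial Gaussian cylinder, radius r = 23.9 cm, length L (r > 12.1 cm).
The full line charge is enclosed: λ_enc = 4.32e-7 C/m.
By Gauss's law (flux through the curved wall only), E·2πrL = λ_enc L/ε₀.
E = |λ_enc|/(2πε₀r) = (4.32×10^-7)/(2π·8.85×10^-12·0.239) = 3.25×10^4 N/C.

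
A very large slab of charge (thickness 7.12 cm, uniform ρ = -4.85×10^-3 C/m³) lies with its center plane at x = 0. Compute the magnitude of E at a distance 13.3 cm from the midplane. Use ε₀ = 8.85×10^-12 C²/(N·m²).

The point |x| = 13.3 cm lies outside the slab (half-thickness 0.0356 m). A symmetric pillbox spanning the full slab encloses Q_enc = ρ·d·A.
Flux = 2EA ⇒ E = |ρ|d/(2ε₀), independent of distance outside.
E = (4.85×10^-3)(0.0712)/(2·8.85×10^-12) = 1.95e7 N/C.

1.95×10^7 N/C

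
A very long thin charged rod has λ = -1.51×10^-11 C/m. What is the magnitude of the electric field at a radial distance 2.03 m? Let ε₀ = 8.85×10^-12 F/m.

E ≈ 0.134 N/C

Take a coaxial cylindrical Gaussian surface of radius r = 2.03 m and length L.
Q_enc = λL, so λ_enc = -1.51e-11 C/m.
Applying ∮E·dA = Q_enc/ε₀ with the end caps contributing no flux:
E = |λ_enc|/(2πε₀r) = (1.51e-11)/(2π·8.85×10^-12·2.03) = 0.134 N/C.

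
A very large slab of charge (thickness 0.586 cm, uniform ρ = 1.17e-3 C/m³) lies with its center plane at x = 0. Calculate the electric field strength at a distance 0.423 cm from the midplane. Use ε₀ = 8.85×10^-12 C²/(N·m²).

|E| ≈ 3.87e5 V/m

The point |x| = 0.423 cm lies outside the slab (half-thickness 0.00293 m). A symmetric pillbox spanning the full slab encloses Q_enc = ρ·d·A.
Flux = 2EA ⇒ E = |ρ|d/(2ε₀), independent of distance outside.
E = (1.17×10^-3)(0.00586)/(2·8.85×10^-12) = 3.87×10^5 N/C.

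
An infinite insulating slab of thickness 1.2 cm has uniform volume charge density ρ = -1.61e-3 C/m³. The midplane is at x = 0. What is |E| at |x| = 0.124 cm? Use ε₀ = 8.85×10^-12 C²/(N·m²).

By symmetry E is perpendicular to the slab. A Gaussian pillbox from −0.124 cm to +0.124 cm (face area A) lies entirely within the slab.
Q_enc = ρ·(2x)·A and flux = 2EA, so 2EA = 2ρxA/ε₀ ⇒ E = |ρ|x/ε₀.
E = (1.61×10^-3)(0.00124)/(8.85×10^-12) = 2.26×10^5 N/C.

E ≈ 2.26×10^5 N/C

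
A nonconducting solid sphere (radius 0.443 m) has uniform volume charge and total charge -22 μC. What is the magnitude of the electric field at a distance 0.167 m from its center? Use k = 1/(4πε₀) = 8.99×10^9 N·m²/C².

|E| ≈ 3.80×10^5 N/C

Use a concentric Gaussian sphere at r = 0.167 m (r < R).
Only the charge within r is enclosed: Q_enc = Q·(r/R)³ = (-22 μC)·(0.167 m/0.443 m)³ = -1.179e-6 C.
Applying ∮E·dA = Q_enc/ε₀ with Φ = E(4πr²):
E = k|Q_enc|/r² = (8.99×10^9)(1.179×10^-6)/(0.167)² = 3.80×10^5 N/C.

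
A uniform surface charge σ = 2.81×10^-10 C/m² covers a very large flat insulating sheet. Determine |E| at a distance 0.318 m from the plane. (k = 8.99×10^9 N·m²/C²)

|E| = 15.9 N/C

The symmetry is planar: E is normal to the sheet and the same magnitude on both sides. Take a pillbox straddling the sheet with end-cap area A.
Only the two end caps contribute flux: Φ = 2EA. With Q_enc = σA, Gauss's law gives E = |σ|/(2ε₀).
E = 2πk|σ| = 2π(8.99×10^9)(2.81×10^-10) = 15.9 N/C.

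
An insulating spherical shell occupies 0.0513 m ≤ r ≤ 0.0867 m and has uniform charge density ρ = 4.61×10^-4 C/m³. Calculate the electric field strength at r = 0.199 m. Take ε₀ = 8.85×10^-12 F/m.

2.27×10^5 N/C

By spherical symmetry E is radial; choose a Gaussian sphere of radius r = 0.199 m (r > 0.0867 m, enclosing the whole shell).
Q_enc = ρ·(4π/3)(b³ − a³) = (4.61×10^-4)·(4π/3)·((0.0867)³ − (0.0513)³) = 9.978×10^-7 C.
Since E is radial and uniform over the Gaussian sphere, Φ = E·4πr² = Q_enc/ε₀.
E = |Q_enc|/(4πε₀r²) = (9.978×10^-7)/(4π·8.85×10^-12·(0.199)²) = 2.27×10^5 N/C.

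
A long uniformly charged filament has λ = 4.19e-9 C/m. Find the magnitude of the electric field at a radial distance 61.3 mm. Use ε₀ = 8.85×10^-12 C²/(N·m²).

Choose a coaxial cylinder of radius r = 61.3 mm (arbitrary length L) as the Gaussian surface.
Q_enc = λL, so λ_enc = 4.19e-9 C/m.
By Gauss's law (flux through the curved wall only), E·2πrL = λ_enc L/ε₀.
E = |λ_enc|/(2πε₀r) = (4.19×10^-9)/(2π·8.85×10^-12·0.0613) = 1.23×10^3 N/C.

E ≈ 1.23×10^3 N/C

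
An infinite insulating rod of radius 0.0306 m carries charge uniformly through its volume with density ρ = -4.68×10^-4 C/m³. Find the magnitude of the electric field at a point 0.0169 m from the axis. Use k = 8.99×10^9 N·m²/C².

E = 4.47×10^5 V/m

By cylindrical symmetry E is radial; use a coaxial Gaussian cylinder of radius 0.0169 m and length L (r < R).
Enclosed charge per unit length: λ_enc = ρ·πr² = (-4.68e-4)π(0.0169)² = -4.199×10^-7 C/m.
Applying ∮E·dA = Q_enc/ε₀ with the end caps contributing no flux:
E = 2k|λ_enc|/r = 2(8.99×10^9)(4.199e-7)/(0.0169) = 4.47e5 N/C.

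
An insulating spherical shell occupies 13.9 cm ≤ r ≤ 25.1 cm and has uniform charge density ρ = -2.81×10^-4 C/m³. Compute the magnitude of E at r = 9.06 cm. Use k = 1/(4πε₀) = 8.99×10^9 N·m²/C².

E = 0

By spherical symmetry E is radial; choose a Gaussian sphere of radius r = 9.06 cm (r < 13.9 cm, inside the empty cavity).
No charge is enclosed, so by Gauss's law E·4πr² = 0 ⇒ E = 0.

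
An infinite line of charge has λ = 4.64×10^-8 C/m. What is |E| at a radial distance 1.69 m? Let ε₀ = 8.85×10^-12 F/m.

Take a coaxial cylindrical Gaussian surface of radius r = 1.69 m and length L.
Q_enc = λL, so λ_enc = 4.64×10^-8 C/m.
By Gauss's law (flux through the curved wall only), E·2πrL = λ_enc L/ε₀.
E = |λ_enc|/(2πε₀r) = (4.64×10^-8)/(2π·8.85×10^-12·1.69) = 494 N/C.

E ≈ 494 N/C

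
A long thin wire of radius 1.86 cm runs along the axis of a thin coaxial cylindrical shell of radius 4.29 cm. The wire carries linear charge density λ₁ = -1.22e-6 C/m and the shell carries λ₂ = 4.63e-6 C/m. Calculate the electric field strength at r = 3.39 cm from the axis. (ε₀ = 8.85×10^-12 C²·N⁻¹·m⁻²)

Choose a coaxial cylinder of radius r = 3.39 cm (arbitrary length L) as the Gaussian surface (between the conductors, 1.86 cm < r < 4.29 cm).
Only the inner wire is enclosed; the outer shell contributes nothing inside itself. λ_enc = λ₁ = -1.22e-6 C/m.
Applying ∮E·dA = Q_enc/ε₀ with the end caps contributing no flux:
E = |λ_enc|/(2πε₀r) = (1.22e-6)/(2π·8.85×10^-12·0.0339) = 6.47e5 N/C.

6.47×10^5 V/m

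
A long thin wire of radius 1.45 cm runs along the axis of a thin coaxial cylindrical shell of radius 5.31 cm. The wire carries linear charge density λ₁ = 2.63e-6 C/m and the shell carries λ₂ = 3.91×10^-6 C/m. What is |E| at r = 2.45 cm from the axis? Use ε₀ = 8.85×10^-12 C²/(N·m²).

|E| ≈ 1.93×10^6 V/m

By cylindrical symmetry E is radial; use a coaxial Gaussian cylinder of radius 2.45 cm and length L (between the conductors, 1.45 cm < r < 5.31 cm).
The shell at 5.31 cm lies outside the Gaussian surface, so λ_enc = λ₁ = 2.63e-6 C/m.
By Gauss's law (flux through the curved wall only), E·2πrL = λ_enc L/ε₀.
E = |λ_enc|/(2πε₀r) = (2.63×10^-6)/(2π·8.85×10^-12·0.0245) = 1.93×10^6 N/C.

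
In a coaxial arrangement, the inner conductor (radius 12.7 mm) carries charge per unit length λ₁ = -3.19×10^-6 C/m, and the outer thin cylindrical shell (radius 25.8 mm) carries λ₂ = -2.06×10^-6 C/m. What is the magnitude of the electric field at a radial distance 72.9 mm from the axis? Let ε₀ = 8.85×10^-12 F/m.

|E| ≈ 1.30e6 N/C

By cylindrical symmetry E is radial; use a coaxial Gaussian cylinder of radius 72.9 mm and length L (r > 25.8 mm, enclosing both).
λ_enc = λ₁ + λ₂ = (-3.19×10^-6) + (-2.06×10^-6) = -5.25×10^-6 C/m.
Applying ∮E·dA = Q_enc/ε₀ with the end caps contributing no flux:
E = |λ_enc|/(2πε₀r) = (5.25e-6)/(2π·8.85×10^-12·0.0729) = 1.30×10^6 N/C.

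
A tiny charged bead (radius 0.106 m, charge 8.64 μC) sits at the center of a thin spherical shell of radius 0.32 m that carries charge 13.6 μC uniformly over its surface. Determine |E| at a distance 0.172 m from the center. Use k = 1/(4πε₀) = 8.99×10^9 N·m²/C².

Take a concentric spherical Gaussian surface of radius r = 0.172 m (between the bodies, 0.106 m < r < 0.32 m).
Only the inner charge is enclosed; the outer shell contributes nothing inside itself. Q_enc = 8.64 μC = 8.64e-6 C.
Gauss's law: E·4πr² = Q_enc/ε₀.
E = k|Q_enc|/r² = (8.99×10^9)(8.64×10^-6)/(0.172)² = 2.63e6 N/C.

E ≈ 2.63e6 N/C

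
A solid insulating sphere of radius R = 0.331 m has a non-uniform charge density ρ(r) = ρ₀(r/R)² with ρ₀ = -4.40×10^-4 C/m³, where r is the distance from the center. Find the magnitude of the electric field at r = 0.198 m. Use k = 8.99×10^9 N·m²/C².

By spherical symmetry E is radial; choose a Gaussian sphere of radius r = 0.198 m (r < R).
Integrate the density: Q_enc = 4π ∫₀^r ρ₀(r'/R)^2 r'² dr' = 4πρ₀ r^5/(5·R²) = -3.072×10^-6 C.
By Gauss's law, ∮E·dA = E·4πr² = Q_enc/ε₀.
E = k|Q_enc|/r² = (8.99×10^9)(3.072e-6)/(0.198)² = 7.04×10^5 N/C.

7.04×10^5 N/C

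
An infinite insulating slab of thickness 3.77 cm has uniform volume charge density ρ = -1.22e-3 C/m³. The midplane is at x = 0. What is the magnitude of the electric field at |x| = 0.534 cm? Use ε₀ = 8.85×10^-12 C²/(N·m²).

|E| = 7.36×10^5 V/m

By symmetry E is perpendicular to the slab. A Gaussian pillbox from −0.534 cm to +0.534 cm (face area A) lies entirely within the slab.
Q_enc = ρ·(2x)·A and flux = 2EA, so 2EA = 2ρxA/ε₀ ⇒ E = |ρ|x/ε₀.
E = (1.22×10^-3)(0.00534)/(8.85×10^-12) = 7.36×10^5 N/C.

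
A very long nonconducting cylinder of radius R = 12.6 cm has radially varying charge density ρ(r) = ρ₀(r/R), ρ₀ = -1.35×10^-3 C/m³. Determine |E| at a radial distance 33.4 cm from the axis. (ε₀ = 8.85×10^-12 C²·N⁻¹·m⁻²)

By cylindrical symmetry E is radial; use a coaxial Gaussian cylinder of radius 33.4 cm and length L (r > R, full charge per length enclosed).
λ_enc = 2π ∫₀^R ρ₀(r'/R)^1 r' dr' = 2πρ₀R²/3 = -4.489×10^-5 C/m.
Applying ∮E·dA = Q_enc/ε₀ with the end caps contributing no flux:
E = |λ_enc|/(2πε₀r) = (4.489×10^-5)/(2π·8.85×10^-12·0.334) = 2.42×10^6 N/C.

|E| ≈ 2.42×10^6 N/C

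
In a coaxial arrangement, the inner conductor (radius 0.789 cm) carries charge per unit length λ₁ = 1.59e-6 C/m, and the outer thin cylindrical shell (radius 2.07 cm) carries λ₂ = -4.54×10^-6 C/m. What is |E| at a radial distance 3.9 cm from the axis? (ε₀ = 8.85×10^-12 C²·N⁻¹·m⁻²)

Take a coaxial cylindrical Gaussian surface of radius r = 3.9 cm and length L (r > 2.07 cm, enclosing both).
λ_enc = λ₁ + λ₂ = (1.59×10^-6) + (-4.54×10^-6) = -2.95×10^-6 C/m.
By Gauss's law (flux through the curved wall only), E·2πrL = λ_enc L/ε₀.
E = |λ_enc|/(2πε₀r) = (2.95e-6)/(2π·8.85×10^-12·0.039) = 1.36×10^6 N/C.

E ≈ 1.36e6 N/C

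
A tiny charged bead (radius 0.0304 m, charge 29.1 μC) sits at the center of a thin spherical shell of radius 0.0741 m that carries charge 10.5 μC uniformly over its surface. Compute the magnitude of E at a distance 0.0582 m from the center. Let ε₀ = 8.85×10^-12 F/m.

By spherical symmetry E is radial; choose a Gaussian sphere of radius r = 0.0582 m (between the bodies, 0.0304 m < r < 0.0741 m).
The shell at 0.0741 m lies outside the Gaussian surface, so Q_enc = 29.1 μC = 2.91e-5 C.
Gauss's law: E·4πr² = Q_enc/ε₀.
E = |Q_enc|/(4πε₀r²) = (2.91e-5)/(4π·8.85×10^-12·(0.0582)²) = 7.72e7 N/C.

E = 7.72e7 N/C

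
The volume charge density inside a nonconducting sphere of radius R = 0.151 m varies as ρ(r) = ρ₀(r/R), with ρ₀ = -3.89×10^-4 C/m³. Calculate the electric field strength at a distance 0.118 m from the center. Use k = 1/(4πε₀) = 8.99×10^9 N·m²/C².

Symmetry ⇒ E = E(r) r̂. Gaussian sphere of radius r = 0.118 m (r < R).
Q_enc = ∫₀^r ρ(r')·4πr'² dr' = (4πρ₀/R) ∫₀^r r'^3 dr' = 4πρ₀ r^4/(4·R) = -1.569e-6 C.
Since E is radial and uniform over the Gaussian sphere, Φ = E·4πr² = Q_enc/ε₀.
E = k|Q_enc|/r² = (8.99×10^9)(1.569e-6)/(0.118)² = 1.01×10^6 N/C.

E = 1.01e6 N/C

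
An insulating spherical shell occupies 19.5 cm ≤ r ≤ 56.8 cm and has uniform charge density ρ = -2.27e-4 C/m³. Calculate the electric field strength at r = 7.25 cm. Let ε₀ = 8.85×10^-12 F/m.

Symmetry ⇒ E = E(r) r̂. Gaussian sphere of radius r = 7.25 cm (r < 19.5 cm, inside the empty cavity).
Q_enc = 0 (all charge lies at larger r); Gauss's law gives E = 0.

E = 0 (no enclosed charge)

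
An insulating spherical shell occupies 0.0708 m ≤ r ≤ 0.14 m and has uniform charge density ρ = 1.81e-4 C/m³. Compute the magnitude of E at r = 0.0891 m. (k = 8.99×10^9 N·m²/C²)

Take a concentric spherical Gaussian surface of radius r = 0.0891 m (within the shell material, 0.0708 m < r < 0.14 m).
Enclosed charge is the volume from a to r: Q_enc = (4π/3)ρ(r³ − a³) = 2.672×10^-7 C.
Since E is radial and uniform over the Gaussian sphere, Φ = E·4πr² = Q_enc/ε₀.
E = k|Q_enc|/r² = (8.99×10^9)(2.672e-7)/(0.0891)² = 3.03e5 N/C.

E = 3.03×10^5 N/C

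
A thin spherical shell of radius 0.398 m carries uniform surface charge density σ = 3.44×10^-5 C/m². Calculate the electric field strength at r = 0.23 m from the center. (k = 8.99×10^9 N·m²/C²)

By spherical symmetry E is radial; choose a Gaussian sphere of radius r = 0.23 m (inside the shell, r < 0.398 m).
All the charge is outside the Gaussian surface: Q_enc = 0, hence E = 0 everywhere inside the shell.

E = 0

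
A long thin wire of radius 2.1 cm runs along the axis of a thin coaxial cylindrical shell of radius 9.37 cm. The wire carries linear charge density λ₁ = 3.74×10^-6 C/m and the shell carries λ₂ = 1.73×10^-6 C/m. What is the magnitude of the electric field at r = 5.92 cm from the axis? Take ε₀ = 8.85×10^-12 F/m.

|E| ≈ 1.14×10^6 V/m

Coaxial Gaussian cylinder, radius r = 5.92 cm, length L (between the conductors, 2.1 cm < r < 9.37 cm).
The shell at 9.37 cm lies outside the Gaussian surface, so λ_enc = λ₁ = 3.74e-6 C/m.
By Gauss's law (flux through the curved wall only), E·2πrL = λ_enc L/ε₀.
E = |λ_enc|/(2πε₀r) = (3.74×10^-6)/(2π·8.85×10^-12·0.0592) = 1.14×10^6 N/C.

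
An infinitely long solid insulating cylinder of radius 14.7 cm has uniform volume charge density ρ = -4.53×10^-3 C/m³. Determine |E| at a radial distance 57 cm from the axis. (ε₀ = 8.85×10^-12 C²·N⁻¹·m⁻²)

9.70e6 N/C

Take a coaxial cylindrical Gaussian surface of radius r = 57 cm and length L (r > 14.7 cm, full cross-section enclosed).
λ_enc = ρ·πR² = (-4.53×10^-3)π(0.147)² = -3.075×10^-4 C/m.
Gauss's law: E·2πrL = λ_enc L/ε₀.
E = |λ_enc|/(2πε₀r) = (3.075e-4)/(2π·8.85×10^-12·0.57) = 9.70×10^6 N/C.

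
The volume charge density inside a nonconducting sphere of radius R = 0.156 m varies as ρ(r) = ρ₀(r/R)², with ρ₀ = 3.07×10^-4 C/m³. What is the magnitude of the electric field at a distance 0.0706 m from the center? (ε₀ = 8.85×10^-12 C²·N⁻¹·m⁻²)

1.00e5 V/m

Take a concentric spherical Gaussian surface of radius r = 0.0706 m (r < R).
Q_enc = ∫₀^r ρ(r')·4πr'² dr' = (4πρ₀/R²) ∫₀^r r'^4 dr' = 4πρ₀ r^5/(5·R²) = 5.561e-8 C.
Since E is radial and uniform over the Gaussian sphere, Φ = E·4πr² = Q_enc/ε₀.
E = |Q_enc|/(4πε₀r²) = (5.561×10^-8)/(4π·8.85×10^-12·(0.0706)²) = 1.00e5 N/C.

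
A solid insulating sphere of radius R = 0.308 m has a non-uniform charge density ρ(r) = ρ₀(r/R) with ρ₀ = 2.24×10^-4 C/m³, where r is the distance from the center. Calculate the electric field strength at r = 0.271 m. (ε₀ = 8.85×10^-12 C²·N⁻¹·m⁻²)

1.51e6 N/C

Use a concentric Gaussian sphere at r = 0.271 m (r < R).
Q_enc = ∫₀^r ρ(r')·4πr'² dr' = (4πρ₀/R) ∫₀^r r'^3 dr' = 4πρ₀ r^4/(4·R) = 1.232×10^-5 C.
Gauss's law: E·4πr² = Q_enc/ε₀.
E = |Q_enc|/(4πε₀r²) = (1.232×10^-5)/(4π·8.85×10^-12·(0.271)²) = 1.51×10^6 N/C.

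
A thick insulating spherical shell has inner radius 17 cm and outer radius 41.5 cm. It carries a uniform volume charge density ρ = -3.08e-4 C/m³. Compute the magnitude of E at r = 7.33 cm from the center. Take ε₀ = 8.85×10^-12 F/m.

E = 0 (no enclosed charge)

Take a concentric spherical Gaussian surface of radius r = 7.33 cm (r < 17 cm, inside the empty cavity).
No charge is enclosed, so by Gauss's law E·4πr² = 0 ⇒ E = 0.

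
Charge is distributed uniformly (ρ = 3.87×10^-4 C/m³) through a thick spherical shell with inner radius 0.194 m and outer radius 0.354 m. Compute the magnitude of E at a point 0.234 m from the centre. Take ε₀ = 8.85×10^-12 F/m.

By spherical symmetry E is radial; choose a Gaussian sphere of radius r = 0.234 m (within the shell material, 0.194 m < r < 0.354 m).
Enclosed charge is the volume from a to r: Q_enc = (4π/3)ρ(r³ − a³) = 8.935×10^-6 C.
By Gauss's law, ∮E·dA = E·4πr² = Q_enc/ε₀.
E = |Q_enc|/(4πε₀r²) = (8.935×10^-6)/(4π·8.85×10^-12·(0.234)²) = 1.47×10^6 N/C.

E = 1.47×10^6 N/C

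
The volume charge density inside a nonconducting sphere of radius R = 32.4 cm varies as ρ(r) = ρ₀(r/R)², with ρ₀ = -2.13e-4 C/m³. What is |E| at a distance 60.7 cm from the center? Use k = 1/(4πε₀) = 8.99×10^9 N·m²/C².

Take a concentric spherical Gaussian surface of radius r = 60.7 cm (r > R, all charge enclosed).
Q_enc = 4π ∫₀^R ρ₀(r'/R)^2 r'² dr' = 4πρ₀R³/5 = -1.821×10^-5 C.
Gauss's law: E·4πr² = Q_enc/ε₀.
E = k|Q_enc|/r² = (8.99×10^9)(1.821×10^-5)/(0.607)² = 4.44×10^5 N/C.

4.44e5 N/C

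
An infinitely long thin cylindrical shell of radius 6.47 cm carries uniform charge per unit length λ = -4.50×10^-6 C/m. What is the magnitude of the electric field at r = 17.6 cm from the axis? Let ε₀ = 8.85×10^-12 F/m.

|E| ≈ 4.60e5 N/C

Coaxial Gaussian cylinder, radius r = 17.6 cm, length L (r > 6.47 cm).
The full line charge is enclosed: λ_enc = -4.50×10^-6 C/m.
Applying ∮E·dA = Q_enc/ε₀ with the end caps contributing no flux:
E = |λ_enc|/(2πε₀r) = (4.50×10^-6)/(2π·8.85×10^-12·0.176) = 4.60e5 N/C.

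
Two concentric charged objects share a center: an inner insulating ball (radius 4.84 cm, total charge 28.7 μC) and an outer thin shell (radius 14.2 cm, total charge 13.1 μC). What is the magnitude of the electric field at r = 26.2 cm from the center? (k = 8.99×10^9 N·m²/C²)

Symmetry ⇒ E = E(r) r̂. Gaussian sphere of radius r = 26.2 cm (r > 14.2 cm, enclosing both).
Q_enc = (28.7 μC) + (13.1 μC) = 4.18×10^-5 C.
Gauss's law: E·4πr² = Q_enc/ε₀.
E = k|Q_enc|/r² = (8.99×10^9)(4.18e-5)/(0.262)² = 5.47e6 N/C.

E ≈ 5.47×10^6 N/C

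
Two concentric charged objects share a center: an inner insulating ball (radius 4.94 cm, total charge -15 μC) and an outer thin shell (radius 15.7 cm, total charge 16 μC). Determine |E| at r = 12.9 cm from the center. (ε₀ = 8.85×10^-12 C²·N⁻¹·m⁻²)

8.11×10^6 V/m

By spherical symmetry E is radial; choose a Gaussian sphere of radius r = 12.9 cm (between the bodies, 4.94 cm < r < 15.7 cm).
Only the inner charge is enclosed; the outer shell contributes nothing inside itself. Q_enc = -15 μC = -1.50e-5 C.
Gauss's law: E·4πr² = Q_enc/ε₀.
E = |Q_enc|/(4πε₀r²) = (1.50e-5)/(4π·8.85×10^-12·(0.129)²) = 8.11e6 N/C.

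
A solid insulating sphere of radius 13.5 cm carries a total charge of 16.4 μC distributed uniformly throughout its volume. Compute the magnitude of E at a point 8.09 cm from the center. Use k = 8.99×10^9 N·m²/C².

4.85×10^6 N/C

Take a concentric spherical Gaussian surface of radius r = 8.09 cm (r < R).
For a uniform sphere the enclosed fraction is (r/R)³, so Q_enc = (16.4 μC)(0.0809/0.135)³ = 3.529×10^-6 C.
By Gauss's law, ∮E·dA = E·4πr² = Q_enc/ε₀.
E = k|Q_enc|/r² = (8.99×10^9)(3.529e-6)/(0.0809)² = 4.85e6 N/C.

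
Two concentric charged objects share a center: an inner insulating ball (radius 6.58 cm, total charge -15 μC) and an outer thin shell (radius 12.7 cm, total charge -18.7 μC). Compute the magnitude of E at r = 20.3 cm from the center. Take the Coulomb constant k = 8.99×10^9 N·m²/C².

|E| = 7.35e6 N/C

Take a concentric spherical Gaussian surface of radius r = 20.3 cm (r > 12.7 cm, enclosing both).
Q_enc = (-15 μC) + (-18.7 μC) = -3.37×10^-5 C.
Gauss's law: E·4πr² = Q_enc/ε₀.
E = k|Q_enc|/r² = (8.99×10^9)(3.37×10^-5)/(0.203)² = 7.35e6 N/C.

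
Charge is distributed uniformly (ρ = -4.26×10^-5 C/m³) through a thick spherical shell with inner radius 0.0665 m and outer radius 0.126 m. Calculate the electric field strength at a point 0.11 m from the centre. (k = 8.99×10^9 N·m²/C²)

By spherical symmetry E is radial; choose a Gaussian sphere of radius r = 0.11 m (within the shell material, 0.0665 m < r < 0.126 m).
Enclosed charge is the volume from a to r: Q_enc = (4π/3)ρ(r³ − a³) = -1.85×10^-7 C.
Gauss's law: E·4πr² = Q_enc/ε₀.
E = k|Q_enc|/r² = (8.99×10^9)(1.85e-7)/(0.11)² = 1.37e5 N/C.

|E| ≈ 1.37×10^5 N/C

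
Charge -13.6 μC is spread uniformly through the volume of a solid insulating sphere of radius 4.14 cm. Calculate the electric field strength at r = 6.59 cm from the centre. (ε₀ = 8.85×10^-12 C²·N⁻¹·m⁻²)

E ≈ 2.82e7 N/C

Take a concentric spherical Gaussian surface of radius r = 6.59 cm (r > R, so the entire charge is enclosed).
Q_enc = -13.6 μC = -1.36e-5 C.
Applying ∮E·dA = Q_enc/ε₀ with Φ = E(4πr²):
E = |Q_enc|/(4πε₀r²) = (1.36×10^-5)/(4π·8.85×10^-12·(0.0659)²) = 2.82e7 N/C.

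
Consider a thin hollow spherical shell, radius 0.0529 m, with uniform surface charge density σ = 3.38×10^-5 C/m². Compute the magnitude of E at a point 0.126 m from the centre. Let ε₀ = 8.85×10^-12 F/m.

By spherical symmetry E is radial; choose a Gaussian sphere of radius r = 0.126 m (r > 0.0529 m).
The entire shell is enclosed: Q_enc = σ·4πR² = (3.38×10^-5)·4π·(0.0529)² = 1.189×10^-6 C.
By Gauss's law, ∮E·dA = E·4πr² = Q_enc/ε₀.
E = |Q_enc|/(4πε₀r²) = (1.189e-6)/(4π·8.85×10^-12·(0.126)²) = 6.73×10^5 N/C.

E ≈ 6.73×10^5 N/C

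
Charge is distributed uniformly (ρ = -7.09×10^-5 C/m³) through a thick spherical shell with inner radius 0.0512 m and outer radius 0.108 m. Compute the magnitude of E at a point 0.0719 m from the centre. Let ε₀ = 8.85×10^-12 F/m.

Symmetry ⇒ E = E(r) r̂. Gaussian sphere of radius r = 0.0719 m (within the shell material, 0.0512 m < r < 0.108 m).
Only the shell between 0.0512 m and r is enclosed: Q_enc = ρ·(4π/3)(r³ − a³) = (-7.09×10^-5)·(4π/3)·((0.0719)³ − (0.0512)³) = -7.053×10^-8 C.
By Gauss's law, ∮E·dA = E·4πr² = Q_enc/ε₀.
E = |Q_enc|/(4πε₀r²) = (7.053×10^-8)/(4π·8.85×10^-12·(0.0719)²) = 1.23e5 N/C.

E = 1.23×10^5 N/C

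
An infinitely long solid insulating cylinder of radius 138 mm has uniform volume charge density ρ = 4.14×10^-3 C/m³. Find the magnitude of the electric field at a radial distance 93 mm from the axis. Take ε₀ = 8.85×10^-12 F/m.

|E| = 2.18×10^7 V/m

Take a coaxial cylindrical Gaussian surface of radius r = 93 mm and length L (r < R).
Charge inside radius r per length L is ρ·πr²·L, so λ_enc = ρπr² = 1.125×10^-4 C/m.
By Gauss's law (flux through the curved wall only), E·2πrL = λ_enc L/ε₀.
E = |λ_enc|/(2πε₀r) = (1.125e-4)/(2π·8.85×10^-12·0.093) = 2.18×10^7 N/C.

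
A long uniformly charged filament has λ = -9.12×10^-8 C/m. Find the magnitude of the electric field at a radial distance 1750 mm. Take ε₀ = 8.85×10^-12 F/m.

E = 937 N/C

By cylindrical symmetry E is radial; use a coaxial Gaussian cylinder of radius 1750 mm and length L.
Q_enc = λL, so λ_enc = -9.12×10^-8 C/m.
By Gauss's law (flux through the curved wall only), E·2πrL = λ_enc L/ε₀.
E = |λ_enc|/(2πε₀r) = (9.12e-8)/(2π·8.85×10^-12·1.75) = 937 N/C.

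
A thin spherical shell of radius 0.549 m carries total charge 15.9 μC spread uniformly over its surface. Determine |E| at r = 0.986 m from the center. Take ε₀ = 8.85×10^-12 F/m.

By spherical symmetry E is radial; choose a Gaussian sphere of radius r = 0.986 m (r > 0.549 m).
The entire shell is enclosed: Q_enc = 1.59×10^-5 C.
Gauss's law: E·4πr² = Q_enc/ε₀.
E = |Q_enc|/(4πε₀r²) = (1.59×10^-5)/(4π·8.85×10^-12·(0.986)²) = 1.47e5 N/C.

E = 1.47e5 N/C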